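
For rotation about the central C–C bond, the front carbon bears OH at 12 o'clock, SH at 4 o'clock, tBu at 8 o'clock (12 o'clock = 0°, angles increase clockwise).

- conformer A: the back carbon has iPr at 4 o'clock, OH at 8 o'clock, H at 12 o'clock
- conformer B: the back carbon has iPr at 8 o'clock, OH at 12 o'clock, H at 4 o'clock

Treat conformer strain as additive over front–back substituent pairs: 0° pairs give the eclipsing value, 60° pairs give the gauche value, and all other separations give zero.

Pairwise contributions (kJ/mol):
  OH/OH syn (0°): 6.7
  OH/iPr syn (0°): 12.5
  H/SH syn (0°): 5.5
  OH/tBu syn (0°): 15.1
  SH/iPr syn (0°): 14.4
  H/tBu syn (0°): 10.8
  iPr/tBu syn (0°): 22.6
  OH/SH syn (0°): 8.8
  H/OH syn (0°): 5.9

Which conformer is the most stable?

B

A is eclipsed. OH at 0° is eclipsed with H at 0° (5.9); SH at 120° is eclipsed with iPr at 120° (14.4); tBu at 240° is eclipsed with OH at 240° (15.1). Total 35.4 kJ/mol.
B is eclipsed. OH at 0° is eclipsed with OH at 0° (6.7); SH at 120° is eclipsed with H at 120° (5.5); tBu at 240° is eclipsed with iPr at 240° (22.6). Total 34.8 kJ/mol.
B has the lowest total (34.8 kJ/mol).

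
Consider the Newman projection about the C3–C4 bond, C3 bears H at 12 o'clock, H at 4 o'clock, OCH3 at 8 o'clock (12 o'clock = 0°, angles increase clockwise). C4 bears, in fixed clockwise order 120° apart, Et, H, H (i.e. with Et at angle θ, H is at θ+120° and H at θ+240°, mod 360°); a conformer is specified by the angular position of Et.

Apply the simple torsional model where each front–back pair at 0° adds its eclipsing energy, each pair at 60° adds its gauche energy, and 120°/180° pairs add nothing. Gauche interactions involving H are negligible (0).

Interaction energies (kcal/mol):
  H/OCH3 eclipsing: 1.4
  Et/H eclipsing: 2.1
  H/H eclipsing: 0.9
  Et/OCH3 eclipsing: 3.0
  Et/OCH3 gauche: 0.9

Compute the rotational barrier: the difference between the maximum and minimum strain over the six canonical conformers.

4.8 kcal/mol

Et at 0° (eclipsed): H(0°)/Et(0°) eclipsed 2.1; H(120°)/H(120°) eclipsed 0.9; OCH3(240°)/H(240°) eclipsed 1.4 → 4.4 kcal/mol.
Et at 60° (staggered): no non-H gauche contacts → 0.0 kcal/mol.
Et at 120° (eclipsed): H(0°)/H(0°) eclipsed 0.9; H(120°)/Et(120°) eclipsed 2.1; OCH3(240°)/H(240°) eclipsed 1.4 → 4.4 kcal/mol.
Et at 180° (staggered): OCH3(240°)/Et(180°) gauche 0.9 → 0.9 kcal/mol.
Et at 240° (eclipsed): H(0°)/H(0°) eclipsed 0.9; H(120°)/H(120°) eclipsed 0.9; OCH3(240°)/Et(240°) eclipsed 3.0 → 4.8 kcal/mol.
Et at 300° (staggered): OCH3(240°)/Et(300°) gauche 0.9 → 0.9 kcal/mol.
Max at 240° (4.8 kcal/mol), min at 60° (0.0 kcal/mol); barrier = 4.8 kcal/mol.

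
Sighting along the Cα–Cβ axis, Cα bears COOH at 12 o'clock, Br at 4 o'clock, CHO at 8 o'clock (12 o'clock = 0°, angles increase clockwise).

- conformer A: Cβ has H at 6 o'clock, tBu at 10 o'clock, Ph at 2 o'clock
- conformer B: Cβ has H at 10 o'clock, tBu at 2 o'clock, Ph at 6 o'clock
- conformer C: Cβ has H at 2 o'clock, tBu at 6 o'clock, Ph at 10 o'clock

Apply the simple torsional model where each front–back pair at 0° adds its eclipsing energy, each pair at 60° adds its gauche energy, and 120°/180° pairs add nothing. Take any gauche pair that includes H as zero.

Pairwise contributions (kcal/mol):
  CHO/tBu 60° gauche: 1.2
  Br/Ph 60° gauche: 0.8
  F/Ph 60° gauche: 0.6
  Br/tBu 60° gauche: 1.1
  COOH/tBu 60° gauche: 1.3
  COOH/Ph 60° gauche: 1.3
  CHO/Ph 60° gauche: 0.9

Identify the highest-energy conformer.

A

A is staggered. COOH at 0° is gauche with tBu at 300° (1.3); COOH at 0° is gauche with Ph at 60° (1.3); Br at 120° is gauche with Ph at 60° (0.8); CHO at 240° is gauche with tBu at 300° (1.2). Total 4.6 kcal/mol.
B is staggered. COOH at 0° is gauche with tBu at 60° (1.3); Br at 120° is gauche with tBu at 60° (1.1); Br at 120° is gauche with Ph at 180° (0.8); CHO at 240° is gauche with Ph at 180° (0.9). Total 4.1 kcal/mol.
C is staggered. COOH at 0° is gauche with Ph at 300° (1.3); Br at 120° is gauche with tBu at 180° (1.1); CHO at 240° is gauche with tBu at 180° (1.2); CHO at 240° is gauche with Ph at 300° (0.9). Total 4.5 kcal/mol.
A has the highest total (4.6 kcal/mol).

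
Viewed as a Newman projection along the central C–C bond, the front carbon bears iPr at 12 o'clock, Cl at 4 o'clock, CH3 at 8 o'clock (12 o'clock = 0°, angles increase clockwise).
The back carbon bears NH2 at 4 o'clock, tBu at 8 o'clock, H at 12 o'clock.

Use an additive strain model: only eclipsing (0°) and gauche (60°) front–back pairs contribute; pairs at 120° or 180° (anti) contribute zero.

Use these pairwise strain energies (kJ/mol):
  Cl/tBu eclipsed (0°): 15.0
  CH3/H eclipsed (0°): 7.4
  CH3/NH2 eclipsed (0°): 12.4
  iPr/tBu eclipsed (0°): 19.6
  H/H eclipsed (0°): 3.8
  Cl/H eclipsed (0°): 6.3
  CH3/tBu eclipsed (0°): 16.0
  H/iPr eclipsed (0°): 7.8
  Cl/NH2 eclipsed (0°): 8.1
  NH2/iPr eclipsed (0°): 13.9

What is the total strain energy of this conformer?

31.9 kJ/mol

This conformer (eclipsed): iPr–H eclipsed, Cl–NH2 eclipsed, CH3–tBu eclipsed; 7.8 + 8.1 + 16.0 = 31.9 kJ/mol.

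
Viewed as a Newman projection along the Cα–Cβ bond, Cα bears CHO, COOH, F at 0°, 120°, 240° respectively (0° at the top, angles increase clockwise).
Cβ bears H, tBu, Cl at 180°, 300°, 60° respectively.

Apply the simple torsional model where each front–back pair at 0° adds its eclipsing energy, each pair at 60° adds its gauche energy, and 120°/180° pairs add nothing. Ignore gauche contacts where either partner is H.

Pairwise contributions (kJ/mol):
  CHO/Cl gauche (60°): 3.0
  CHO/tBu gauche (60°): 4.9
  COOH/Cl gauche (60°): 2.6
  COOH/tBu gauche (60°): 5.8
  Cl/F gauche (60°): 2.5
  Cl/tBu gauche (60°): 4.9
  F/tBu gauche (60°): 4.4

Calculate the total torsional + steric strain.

This conformer (staggered): CHO–tBu gauche, CHO–Cl gauche, COOH–Cl gauche, F–tBu gauche; 4.9 + 3.0 + 2.6 + 4.4 = 14.9 kJ/mol.

14.9 kJ/mol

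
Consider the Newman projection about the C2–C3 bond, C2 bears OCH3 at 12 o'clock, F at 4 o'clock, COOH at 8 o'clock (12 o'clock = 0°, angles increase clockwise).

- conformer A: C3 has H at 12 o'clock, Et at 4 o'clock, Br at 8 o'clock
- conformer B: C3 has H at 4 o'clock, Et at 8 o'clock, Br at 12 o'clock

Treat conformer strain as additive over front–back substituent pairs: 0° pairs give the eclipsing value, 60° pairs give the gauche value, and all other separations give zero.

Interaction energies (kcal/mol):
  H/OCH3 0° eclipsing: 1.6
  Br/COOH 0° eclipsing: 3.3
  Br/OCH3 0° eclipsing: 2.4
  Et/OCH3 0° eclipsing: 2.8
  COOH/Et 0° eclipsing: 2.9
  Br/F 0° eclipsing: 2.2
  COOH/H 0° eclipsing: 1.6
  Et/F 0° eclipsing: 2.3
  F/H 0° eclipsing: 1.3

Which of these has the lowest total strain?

B

A is eclipsed. OCH3 at 0° is eclipsed with H at 0° (1.6); F at 120° is eclipsed with Et at 120° (2.3); COOH at 240° is eclipsed with Br at 240° (3.3). Total 7.2 kcal/mol.
B is eclipsed. OCH3 at 0° is eclipsed with Br at 0° (2.4); F at 120° is eclipsed with H at 120° (1.3); COOH at 240° is eclipsed with Et at 240° (2.9). Total 6.6 kcal/mol.
B has the lowest total (6.6 kcal/mol).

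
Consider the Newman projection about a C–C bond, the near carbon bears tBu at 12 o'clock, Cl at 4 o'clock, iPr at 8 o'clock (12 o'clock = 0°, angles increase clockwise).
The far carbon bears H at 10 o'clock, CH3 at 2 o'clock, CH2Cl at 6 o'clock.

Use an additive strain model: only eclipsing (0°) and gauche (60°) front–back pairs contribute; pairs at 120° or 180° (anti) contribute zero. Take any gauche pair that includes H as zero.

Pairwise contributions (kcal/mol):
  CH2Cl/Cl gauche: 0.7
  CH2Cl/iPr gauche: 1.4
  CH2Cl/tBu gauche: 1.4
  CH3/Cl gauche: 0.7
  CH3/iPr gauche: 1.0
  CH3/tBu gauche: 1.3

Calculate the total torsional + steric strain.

4.1 kcal/mol

This conformer (staggered): tBu–CH3 gauche, Cl–CH3 gauche, Cl–CH2Cl gauche, iPr–CH2Cl gauche; 1.3 + 0.7 + 0.7 + 1.4 = 4.1 kcal/mol.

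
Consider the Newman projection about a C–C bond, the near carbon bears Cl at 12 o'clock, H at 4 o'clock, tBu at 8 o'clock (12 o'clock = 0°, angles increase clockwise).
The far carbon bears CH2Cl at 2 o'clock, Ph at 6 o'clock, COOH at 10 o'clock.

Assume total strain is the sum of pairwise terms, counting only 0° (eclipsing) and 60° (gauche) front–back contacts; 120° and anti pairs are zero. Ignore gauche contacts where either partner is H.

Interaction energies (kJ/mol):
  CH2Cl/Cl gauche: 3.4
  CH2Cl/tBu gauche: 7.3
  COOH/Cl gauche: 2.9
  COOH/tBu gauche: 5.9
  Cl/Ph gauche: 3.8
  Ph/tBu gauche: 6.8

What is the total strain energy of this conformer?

This conformer (staggered): Cl(0°)/CH2Cl(60°) gauche 3.4; Cl(0°)/COOH(300°) gauche 2.9; tBu(240°)/Ph(180°) gauche 6.8; tBu(240°)/COOH(300°) gauche 5.9 → 19.0 kJ/mol.

19.0 kJ/mol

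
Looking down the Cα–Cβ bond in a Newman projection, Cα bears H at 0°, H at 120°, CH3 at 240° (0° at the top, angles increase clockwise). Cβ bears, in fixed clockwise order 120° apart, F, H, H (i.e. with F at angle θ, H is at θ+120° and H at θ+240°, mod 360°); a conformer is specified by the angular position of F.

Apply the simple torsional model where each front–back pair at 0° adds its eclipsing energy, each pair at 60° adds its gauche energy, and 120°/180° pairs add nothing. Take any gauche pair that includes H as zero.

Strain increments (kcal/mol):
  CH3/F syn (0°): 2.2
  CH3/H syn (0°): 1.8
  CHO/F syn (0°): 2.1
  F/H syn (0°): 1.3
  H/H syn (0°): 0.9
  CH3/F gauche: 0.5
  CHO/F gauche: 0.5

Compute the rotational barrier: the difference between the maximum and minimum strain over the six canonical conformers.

F at 0° (eclipsed): H–F eclipsed, H–H eclipsed, CH3–H eclipsed; 1.3 + 0.9 + 1.8 = 4.0 kcal/mol.
F at 60° (staggered): no non-H gauche contacts → 0.0 kcal/mol.
F at 120° (eclipsed): H–H eclipsed, H–F eclipsed, CH3–H eclipsed; 0.9 + 1.3 + 1.8 = 4.0 kcal/mol.
F at 180° (staggered): CH3–F gauche; 0.5 = 0.5 kcal/mol.
F at 240° (eclipsed): H–H eclipsed, H–H eclipsed, CH3–F eclipsed; 0.9 + 0.9 + 2.2 = 4.0 kcal/mol.
F at 300° (staggered): CH3–F gauche; 0.5 = 0.5 kcal/mol.
Max at 0° (4.0 kcal/mol), min at 60° (0.0 kcal/mol); barrier = 4.0 kcal/mol.

4.0 kcal/mol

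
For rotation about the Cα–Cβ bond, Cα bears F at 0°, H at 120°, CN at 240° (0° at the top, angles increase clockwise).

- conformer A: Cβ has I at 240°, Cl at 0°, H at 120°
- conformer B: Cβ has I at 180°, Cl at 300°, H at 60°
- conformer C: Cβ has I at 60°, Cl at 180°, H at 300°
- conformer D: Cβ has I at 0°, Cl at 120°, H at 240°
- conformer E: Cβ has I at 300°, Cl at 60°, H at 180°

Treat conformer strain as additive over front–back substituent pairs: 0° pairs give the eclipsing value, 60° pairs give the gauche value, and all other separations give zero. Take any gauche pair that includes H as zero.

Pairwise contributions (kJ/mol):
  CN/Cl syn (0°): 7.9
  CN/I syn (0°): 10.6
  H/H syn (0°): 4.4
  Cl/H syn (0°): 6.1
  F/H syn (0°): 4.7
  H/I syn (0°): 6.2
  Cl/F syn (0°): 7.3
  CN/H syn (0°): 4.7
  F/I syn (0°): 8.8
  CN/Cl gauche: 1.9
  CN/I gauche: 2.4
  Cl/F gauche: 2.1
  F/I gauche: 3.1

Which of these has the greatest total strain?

A

A is eclipsed. F at 0° is eclipsed with Cl at 0° (7.3); H at 120° is eclipsed with H at 120° (4.4); CN at 240° is eclipsed with I at 240° (10.6). Total 22.3 kJ/mol.
B is staggered. F at 0° is gauche with Cl at 300° (2.1); CN at 240° is gauche with I at 180° (2.4); CN at 240° is gauche with Cl at 300° (1.9). Total 6.4 kJ/mol.
C is staggered. F at 0° is gauche with I at 60° (3.1); CN at 240° is gauche with Cl at 180° (1.9). Total 5.0 kJ/mol.
D is eclipsed. F at 0° is eclipsed with I at 0° (8.8); H at 120° is eclipsed with Cl at 120° (6.1); CN at 240° is eclipsed with H at 240° (4.7). Total 19.6 kJ/mol.
E is staggered. F at 0° is gauche with I at 300° (3.1); F at 0° is gauche with Cl at 60° (2.1); CN at 240° is gauche with I at 300° (2.4). Total 7.6 kJ/mol.
A has the highest total (22.3 kJ/mol).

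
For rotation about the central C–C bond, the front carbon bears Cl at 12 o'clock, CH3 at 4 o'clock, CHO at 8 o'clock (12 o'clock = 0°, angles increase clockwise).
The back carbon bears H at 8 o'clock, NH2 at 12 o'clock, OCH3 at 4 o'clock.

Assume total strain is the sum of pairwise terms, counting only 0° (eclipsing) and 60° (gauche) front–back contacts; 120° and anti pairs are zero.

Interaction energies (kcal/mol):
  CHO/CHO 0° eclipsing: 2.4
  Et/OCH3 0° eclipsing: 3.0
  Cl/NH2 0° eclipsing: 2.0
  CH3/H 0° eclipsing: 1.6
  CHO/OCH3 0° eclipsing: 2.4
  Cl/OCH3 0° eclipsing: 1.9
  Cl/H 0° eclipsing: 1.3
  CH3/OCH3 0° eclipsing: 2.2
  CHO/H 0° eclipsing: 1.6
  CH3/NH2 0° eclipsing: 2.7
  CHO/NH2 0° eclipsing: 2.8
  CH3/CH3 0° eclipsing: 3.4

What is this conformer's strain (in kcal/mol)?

5.8 kcal/mol

This conformer (eclipsed): Cl–NH2 eclipsed, CH3–OCH3 eclipsed, CHO–H eclipsed; 2.0 + 2.2 + 1.6 = 5.8 kcal/mol.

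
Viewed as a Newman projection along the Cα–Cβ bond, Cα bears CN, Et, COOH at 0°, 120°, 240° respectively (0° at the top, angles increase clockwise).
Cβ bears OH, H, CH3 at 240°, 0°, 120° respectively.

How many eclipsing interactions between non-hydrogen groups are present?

Non-H eclipsing pairs: Et(120°)/CH3(120°); COOH(240°)/OH(240°) — 2 interactions.

2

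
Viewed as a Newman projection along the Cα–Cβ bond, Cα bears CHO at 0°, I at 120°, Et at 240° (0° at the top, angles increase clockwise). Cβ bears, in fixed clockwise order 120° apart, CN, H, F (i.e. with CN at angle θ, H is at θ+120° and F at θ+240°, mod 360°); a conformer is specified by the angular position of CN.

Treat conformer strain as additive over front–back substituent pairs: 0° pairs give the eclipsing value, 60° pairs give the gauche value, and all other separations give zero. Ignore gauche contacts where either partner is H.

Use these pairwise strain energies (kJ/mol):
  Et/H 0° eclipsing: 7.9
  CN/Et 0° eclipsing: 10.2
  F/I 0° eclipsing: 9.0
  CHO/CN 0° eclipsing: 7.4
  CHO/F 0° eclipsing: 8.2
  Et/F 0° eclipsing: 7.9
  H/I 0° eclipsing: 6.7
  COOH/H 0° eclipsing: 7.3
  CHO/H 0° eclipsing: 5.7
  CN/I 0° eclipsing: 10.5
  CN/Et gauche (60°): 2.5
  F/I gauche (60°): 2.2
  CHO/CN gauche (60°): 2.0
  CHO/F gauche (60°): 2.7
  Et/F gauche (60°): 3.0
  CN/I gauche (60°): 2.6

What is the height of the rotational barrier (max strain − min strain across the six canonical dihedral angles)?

CN at 0° is eclipsed. CHO at 0° is eclipsed with CN at 0° (7.4); I at 120° is eclipsed with H at 120° (6.7); Et at 240° is eclipsed with F at 240° (7.9). Total 22.0 kJ/mol.
CN at 60° is staggered. CHO at 0° is gauche with CN at 60° (2.0); CHO at 0° is gauche with F at 300° (2.7); I at 120° is gauche with CN at 60° (2.6); Et at 240° is gauche with F at 300° (3.0). Total 10.3 kJ/mol.
CN at 120° is eclipsed. CHO at 0° is eclipsed with F at 0° (8.2); I at 120° is eclipsed with CN at 120° (10.5); Et at 240° is eclipsed with H at 240° (7.9). Total 26.6 kJ/mol.
CN at 180° is staggered. CHO at 0° is gauche with F at 60° (2.7); I at 120° is gauche with CN at 180° (2.6); I at 120° is gauche with F at 60° (2.2); Et at 240° is gauche with CN at 180° (2.5). Total 10.0 kJ/mol.
CN at 240° is eclipsed. CHO at 0° is eclipsed with H at 0° (5.7); I at 120° is eclipsed with F at 120° (9.0); Et at 240° is eclipsed with CN at 240° (10.2). Total 24.9 kJ/mol.
CN at 300° is staggered. CHO at 0° is gauche with CN at 300° (2.0); I at 120° is gauche with F at 180° (2.2); Et at 240° is gauche with CN at 300° (2.5); Et at 240° is gauche with F at 180° (3.0). Total 9.7 kJ/mol.
Max at 120° (26.6 kJ/mol), min at 300° (9.7 kJ/mol); barrier = 16.9 kJ/mol.

16.9 kJ/mol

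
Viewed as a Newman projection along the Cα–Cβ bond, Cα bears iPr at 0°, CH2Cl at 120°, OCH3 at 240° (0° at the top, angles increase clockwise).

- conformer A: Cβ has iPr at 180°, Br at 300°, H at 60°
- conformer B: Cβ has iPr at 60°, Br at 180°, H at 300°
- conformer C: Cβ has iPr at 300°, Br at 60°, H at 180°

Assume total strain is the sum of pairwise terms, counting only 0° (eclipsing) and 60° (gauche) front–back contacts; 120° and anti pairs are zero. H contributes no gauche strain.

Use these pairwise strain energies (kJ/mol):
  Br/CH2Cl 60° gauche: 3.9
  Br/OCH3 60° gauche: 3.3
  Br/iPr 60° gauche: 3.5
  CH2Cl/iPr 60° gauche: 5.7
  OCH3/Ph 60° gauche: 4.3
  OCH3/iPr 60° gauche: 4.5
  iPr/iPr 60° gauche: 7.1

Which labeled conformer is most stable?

A (staggered): iPr–Br gauche, CH2Cl–iPr gauche, OCH3–iPr gauche, OCH3–Br gauche; 3.5 + 5.7 + 4.5 + 3.3 = 17.0 kJ/mol.
B (staggered): iPr–iPr gauche, CH2Cl–iPr gauche, CH2Cl–Br gauche, OCH3–Br gauche; 7.1 + 5.7 + 3.9 + 3.3 = 20.0 kJ/mol.
C (staggered): iPr–iPr gauche, iPr–Br gauche, CH2Cl–Br gauche, OCH3–iPr gauche; 7.1 + 3.5 + 3.9 + 4.5 = 19.0 kJ/mol.
A has the lowest total (17.0 kJ/mol).

A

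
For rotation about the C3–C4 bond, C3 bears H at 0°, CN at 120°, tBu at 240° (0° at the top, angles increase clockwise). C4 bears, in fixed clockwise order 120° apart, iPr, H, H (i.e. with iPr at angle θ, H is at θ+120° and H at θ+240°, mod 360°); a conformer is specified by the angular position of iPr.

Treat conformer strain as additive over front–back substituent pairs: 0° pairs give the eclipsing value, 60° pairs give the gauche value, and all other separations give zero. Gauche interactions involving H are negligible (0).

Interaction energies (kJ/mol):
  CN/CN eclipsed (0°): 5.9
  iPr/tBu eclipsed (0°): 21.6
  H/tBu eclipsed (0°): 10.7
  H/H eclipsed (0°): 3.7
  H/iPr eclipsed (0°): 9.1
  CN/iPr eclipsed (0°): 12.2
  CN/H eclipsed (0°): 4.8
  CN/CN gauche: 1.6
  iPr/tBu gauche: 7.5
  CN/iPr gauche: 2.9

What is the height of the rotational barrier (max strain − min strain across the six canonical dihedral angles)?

iPr at 0° (eclipsed): H(0°)/iPr(0°) eclipsed 9.1; CN(120°)/H(120°) eclipsed 4.8; tBu(240°)/H(240°) eclipsed 10.7 → 24.6 kJ/mol.
iPr at 60° (staggered): CN(120°)/iPr(60°) gauche 2.9 → 2.9 kJ/mol.
iPr at 120° (eclipsed): H(0°)/H(0°) eclipsed 3.7; CN(120°)/iPr(120°) eclipsed 12.2; tBu(240°)/H(240°) eclipsed 10.7 → 26.6 kJ/mol.
iPr at 180° (staggered): CN(120°)/iPr(180°) gauche 2.9; tBu(240°)/iPr(180°) gauche 7.5 → 10.4 kJ/mol.
iPr at 240° (eclipsed): H(0°)/H(0°) eclipsed 3.7; CN(120°)/H(120°) eclipsed 4.8; tBu(240°)/iPr(240°) eclipsed 21.6 → 30.1 kJ/mol.
iPr at 300° (staggered): tBu(240°)/iPr(300°) gauche 7.5 → 7.5 kJ/mol.
Max at 240° (30.1 kJ/mol), min at 60° (2.9 kJ/mol); barrier = 27.2 kJ/mol.

27.2 kJ/mol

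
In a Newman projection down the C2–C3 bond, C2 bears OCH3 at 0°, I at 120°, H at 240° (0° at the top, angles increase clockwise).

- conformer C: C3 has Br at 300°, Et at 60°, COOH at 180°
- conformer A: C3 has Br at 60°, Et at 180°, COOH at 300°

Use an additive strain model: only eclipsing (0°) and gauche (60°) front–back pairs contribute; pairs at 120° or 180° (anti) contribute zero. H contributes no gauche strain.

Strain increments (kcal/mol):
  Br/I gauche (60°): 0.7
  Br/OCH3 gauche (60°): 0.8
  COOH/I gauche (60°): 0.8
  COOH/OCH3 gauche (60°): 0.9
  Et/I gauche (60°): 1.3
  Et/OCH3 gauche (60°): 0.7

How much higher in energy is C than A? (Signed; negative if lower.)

-0.1 kcal/mol

C (staggered): OCH3–Br gauche, OCH3–Et gauche, I–Et gauche, I–COOH gauche; 0.8 + 0.7 + 1.3 + 0.8 = 3.6 kcal/mol.
A (staggered): OCH3–Br gauche, OCH3–COOH gauche, I–Br gauche, I–Et gauche; 0.8 + 0.9 + 0.7 + 1.3 = 3.7 kcal/mol.
E(C) − E(A) = 3.6 − 3.7 = -0.1 kcal/mol.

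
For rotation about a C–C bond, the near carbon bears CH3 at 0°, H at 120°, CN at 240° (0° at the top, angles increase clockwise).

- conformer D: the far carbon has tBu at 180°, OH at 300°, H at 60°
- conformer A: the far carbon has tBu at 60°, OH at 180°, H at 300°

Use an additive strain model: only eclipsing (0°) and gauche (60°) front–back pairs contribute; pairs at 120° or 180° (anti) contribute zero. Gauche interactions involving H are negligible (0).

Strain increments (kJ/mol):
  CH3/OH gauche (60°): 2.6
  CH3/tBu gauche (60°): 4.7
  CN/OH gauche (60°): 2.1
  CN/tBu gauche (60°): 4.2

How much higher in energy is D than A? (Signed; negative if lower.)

D is staggered. CH3 at 0° is gauche with OH at 300° (2.6); CN at 240° is gauche with tBu at 180° (4.2); CN at 240° is gauche with OH at 300° (2.1). Total 8.9 kJ/mol.
A is staggered. CH3 at 0° is gauche with tBu at 60° (4.7); CN at 240° is gauche with OH at 180° (2.1). Total 6.8 kJ/mol.
E(D) − E(A) = 8.9 − 6.8 = +2.1 kJ/mol.

+2.1 kJ/mol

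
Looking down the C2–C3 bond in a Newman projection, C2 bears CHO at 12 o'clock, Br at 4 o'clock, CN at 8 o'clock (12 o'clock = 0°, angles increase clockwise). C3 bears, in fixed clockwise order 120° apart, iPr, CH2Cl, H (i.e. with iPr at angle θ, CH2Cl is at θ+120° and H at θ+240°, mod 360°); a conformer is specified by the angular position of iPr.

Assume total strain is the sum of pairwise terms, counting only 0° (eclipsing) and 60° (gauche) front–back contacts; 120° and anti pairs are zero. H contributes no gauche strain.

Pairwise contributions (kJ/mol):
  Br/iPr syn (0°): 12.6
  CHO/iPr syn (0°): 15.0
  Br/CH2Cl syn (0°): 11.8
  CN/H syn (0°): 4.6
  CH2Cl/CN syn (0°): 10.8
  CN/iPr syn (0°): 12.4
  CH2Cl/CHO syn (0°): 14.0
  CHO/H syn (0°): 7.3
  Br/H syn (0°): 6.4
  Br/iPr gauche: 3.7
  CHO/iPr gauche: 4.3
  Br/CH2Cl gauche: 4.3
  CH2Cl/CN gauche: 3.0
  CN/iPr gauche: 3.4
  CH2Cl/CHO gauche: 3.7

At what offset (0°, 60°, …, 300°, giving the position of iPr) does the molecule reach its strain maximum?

240°

iPr at 0° (eclipsed): CHO(0°)/iPr(0°) eclipsed 15.0; Br(120°)/CH2Cl(120°) eclipsed 11.8; CN(240°)/H(240°) eclipsed 4.6 → 31.4 kJ/mol.
iPr at 60° (staggered): CHO(0°)/iPr(60°) gauche 4.3; Br(120°)/iPr(60°) gauche 3.7; Br(120°)/CH2Cl(180°) gauche 4.3; CN(240°)/CH2Cl(180°) gauche 3.0 → 15.3 kJ/mol.
iPr at 120° (eclipsed): CHO(0°)/H(0°) eclipsed 7.3; Br(120°)/iPr(120°) eclipsed 12.6; CN(240°)/CH2Cl(240°) eclipsed 10.8 → 30.7 kJ/mol.
iPr at 180° (staggered): CHO(0°)/CH2Cl(300°) gauche 3.7; Br(120°)/iPr(180°) gauche 3.7; CN(240°)/iPr(180°) gauche 3.4; CN(240°)/CH2Cl(300°) gauche 3.0 → 13.8 kJ/mol.
iPr at 240° (eclipsed): CHO(0°)/CH2Cl(0°) eclipsed 14.0; Br(120°)/H(120°) eclipsed 6.4; CN(240°)/iPr(240°) eclipsed 12.4 → 32.8 kJ/mol.
iPr at 300° (staggered): CHO(0°)/iPr(300°) gauche 4.3; CHO(0°)/CH2Cl(60°) gauche 3.7; Br(120°)/CH2Cl(60°) gauche 4.3; CN(240°)/iPr(300°) gauche 3.4 → 15.7 kJ/mol.
The maximum (32.8 kJ/mol) occurs with iPr at 240°.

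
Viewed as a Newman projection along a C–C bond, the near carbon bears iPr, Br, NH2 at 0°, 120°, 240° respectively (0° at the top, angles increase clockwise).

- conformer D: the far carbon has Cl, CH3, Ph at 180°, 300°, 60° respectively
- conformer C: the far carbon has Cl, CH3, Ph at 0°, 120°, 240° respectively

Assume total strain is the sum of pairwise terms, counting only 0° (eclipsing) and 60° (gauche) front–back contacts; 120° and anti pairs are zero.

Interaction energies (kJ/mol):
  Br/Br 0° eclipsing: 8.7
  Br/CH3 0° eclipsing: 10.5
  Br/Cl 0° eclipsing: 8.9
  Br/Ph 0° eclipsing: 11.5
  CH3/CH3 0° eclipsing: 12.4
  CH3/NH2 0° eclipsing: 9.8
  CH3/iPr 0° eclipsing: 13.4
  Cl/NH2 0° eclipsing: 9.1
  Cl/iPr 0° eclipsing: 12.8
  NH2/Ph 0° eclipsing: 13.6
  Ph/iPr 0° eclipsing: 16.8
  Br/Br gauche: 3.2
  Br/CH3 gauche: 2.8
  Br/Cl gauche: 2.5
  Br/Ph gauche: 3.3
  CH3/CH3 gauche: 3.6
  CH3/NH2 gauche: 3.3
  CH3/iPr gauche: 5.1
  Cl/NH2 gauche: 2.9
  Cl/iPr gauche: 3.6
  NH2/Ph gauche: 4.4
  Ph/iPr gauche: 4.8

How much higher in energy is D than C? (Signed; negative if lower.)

D (staggered): iPr–CH3 gauche, iPr–Ph gauche, Br–Cl gauche, Br–Ph gauche, NH2–Cl gauche, NH2–CH3 gauche; 5.1 + 4.8 + 2.5 + 3.3 + 2.9 + 3.3 = 21.9 kJ/mol.
C (eclipsed): iPr–Cl eclipsed, Br–CH3 eclipsed, NH2–Ph eclipsed; 12.8 + 10.5 + 13.6 = 36.9 kJ/mol.
E(D) − E(C) = 21.9 − 36.9 = -15.0 kJ/mol.

-15.0 kJ/mol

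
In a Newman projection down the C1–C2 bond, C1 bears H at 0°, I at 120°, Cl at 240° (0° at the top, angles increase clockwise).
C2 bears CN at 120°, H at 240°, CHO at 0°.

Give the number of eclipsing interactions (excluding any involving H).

1

Non-H eclipsing pairs: I(120°)/CN(120°) — 1 interaction.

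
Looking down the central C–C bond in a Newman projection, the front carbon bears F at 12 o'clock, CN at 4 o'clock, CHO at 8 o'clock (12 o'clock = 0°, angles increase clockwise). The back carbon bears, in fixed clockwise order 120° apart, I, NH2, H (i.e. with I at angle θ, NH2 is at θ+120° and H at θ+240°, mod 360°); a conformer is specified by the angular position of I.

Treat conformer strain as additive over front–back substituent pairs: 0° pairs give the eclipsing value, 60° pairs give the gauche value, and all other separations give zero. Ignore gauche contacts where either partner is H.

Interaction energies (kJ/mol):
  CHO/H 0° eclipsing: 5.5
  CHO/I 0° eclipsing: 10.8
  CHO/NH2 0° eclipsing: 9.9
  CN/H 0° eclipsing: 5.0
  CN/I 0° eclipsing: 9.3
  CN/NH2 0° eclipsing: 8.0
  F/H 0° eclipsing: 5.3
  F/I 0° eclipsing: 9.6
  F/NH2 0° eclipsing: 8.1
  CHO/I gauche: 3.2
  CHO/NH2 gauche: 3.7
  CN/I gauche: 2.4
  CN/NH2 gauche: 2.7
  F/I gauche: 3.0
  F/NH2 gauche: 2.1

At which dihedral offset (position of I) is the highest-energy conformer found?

I at 0° (eclipsed): F–I eclipsed, CN–NH2 eclipsed, CHO–H eclipsed; 9.6 + 8.0 + 5.5 = 23.1 kJ/mol.
I at 60° (staggered): F–I gauche, CN–I gauche, CN–NH2 gauche, CHO–NH2 gauche; 3.0 + 2.4 + 2.7 + 3.7 = 11.8 kJ/mol.
I at 120° (eclipsed): F–H eclipsed, CN–I eclipsed, CHO–NH2 eclipsed; 5.3 + 9.3 + 9.9 = 24.5 kJ/mol.
I at 180° (staggered): F–NH2 gauche, CN–I gauche, CHO–I gauche, CHO–NH2 gauche; 2.1 + 2.4 + 3.2 + 3.7 = 11.4 kJ/mol.
I at 240° (eclipsed): F–NH2 eclipsed, CN–H eclipsed, CHO–I eclipsed; 8.1 + 5.0 + 10.8 = 23.9 kJ/mol.
I at 300° (staggered): F–I gauche, F–NH2 gauche, CN–NH2 gauche, CHO–I gauche; 3.0 + 2.1 + 2.7 + 3.2 = 11.0 kJ/mol.
The maximum (24.5 kJ/mol) occurs with I at 120°.

120°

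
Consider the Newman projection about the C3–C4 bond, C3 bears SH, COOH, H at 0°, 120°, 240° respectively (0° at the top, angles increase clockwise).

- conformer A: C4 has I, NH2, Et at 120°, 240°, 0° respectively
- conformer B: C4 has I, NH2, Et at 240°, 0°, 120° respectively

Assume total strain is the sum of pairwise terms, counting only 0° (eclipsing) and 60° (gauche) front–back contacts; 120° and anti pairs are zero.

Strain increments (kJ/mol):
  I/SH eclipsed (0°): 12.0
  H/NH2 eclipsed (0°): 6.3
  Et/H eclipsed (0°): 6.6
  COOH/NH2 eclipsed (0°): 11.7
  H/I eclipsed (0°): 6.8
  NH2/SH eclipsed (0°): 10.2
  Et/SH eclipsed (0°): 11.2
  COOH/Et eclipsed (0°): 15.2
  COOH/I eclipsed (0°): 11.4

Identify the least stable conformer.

A (eclipsed): SH–Et eclipsed, COOH–I eclipsed, H–NH2 eclipsed; 11.2 + 11.4 + 6.3 = 28.9 kJ/mol.
B (eclipsed): SH–NH2 eclipsed, COOH–Et eclipsed, H–I eclipsed; 10.2 + 15.2 + 6.8 = 32.2 kJ/mol.
B has the highest total (32.2 kJ/mol).

B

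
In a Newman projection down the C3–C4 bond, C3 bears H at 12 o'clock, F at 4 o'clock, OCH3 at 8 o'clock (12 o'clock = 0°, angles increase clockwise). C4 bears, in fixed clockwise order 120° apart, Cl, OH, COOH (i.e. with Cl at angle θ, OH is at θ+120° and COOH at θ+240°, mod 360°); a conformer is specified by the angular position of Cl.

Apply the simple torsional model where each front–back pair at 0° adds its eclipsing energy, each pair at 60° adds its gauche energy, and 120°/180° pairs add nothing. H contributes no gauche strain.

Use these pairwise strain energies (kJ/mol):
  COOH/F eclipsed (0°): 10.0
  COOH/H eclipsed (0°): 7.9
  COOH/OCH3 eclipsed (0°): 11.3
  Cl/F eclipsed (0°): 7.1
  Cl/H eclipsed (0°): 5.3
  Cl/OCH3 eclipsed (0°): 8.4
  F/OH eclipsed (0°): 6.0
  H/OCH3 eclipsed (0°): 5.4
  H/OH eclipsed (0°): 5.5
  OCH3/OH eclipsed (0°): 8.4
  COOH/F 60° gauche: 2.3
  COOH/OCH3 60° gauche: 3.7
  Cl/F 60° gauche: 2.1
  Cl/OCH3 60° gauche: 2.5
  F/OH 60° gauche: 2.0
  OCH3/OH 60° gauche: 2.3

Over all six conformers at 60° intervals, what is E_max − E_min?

14.7 kJ/mol

Cl at 0° is eclipsed. H at 0° is eclipsed with Cl at 0° (5.3); F at 120° is eclipsed with OH at 120° (6.0); OCH3 at 240° is eclipsed with COOH at 240° (11.3). Total 22.6 kJ/mol.
Cl at 60° is staggered. F at 120° is gauche with Cl at 60° (2.1); F at 120° is gauche with OH at 180° (2.0); OCH3 at 240° is gauche with OH at 180° (2.3); OCH3 at 240° is gauche with COOH at 300° (3.7). Total 10.1 kJ/mol.
Cl at 120° is eclipsed. H at 0° is eclipsed with COOH at 0° (7.9); F at 120° is eclipsed with Cl at 120° (7.1); OCH3 at 240° is eclipsed with OH at 240° (8.4). Total 23.4 kJ/mol.
Cl at 180° is staggered. F at 120° is gauche with Cl at 180° (2.1); F at 120° is gauche with COOH at 60° (2.3); OCH3 at 240° is gauche with Cl at 180° (2.5); OCH3 at 240° is gauche with OH at 300° (2.3). Total 9.2 kJ/mol.
Cl at 240° is eclipsed. H at 0° is eclipsed with OH at 0° (5.5); F at 120° is eclipsed with COOH at 120° (10.0); OCH3 at 240° is eclipsed with Cl at 240° (8.4). Total 23.9 kJ/mol.
Cl at 300° is staggered. F at 120° is gauche with OH at 60° (2.0); F at 120° is gauche with COOH at 180° (2.3); OCH3 at 240° is gauche with Cl at 300° (2.5); OCH3 at 240° is gauche with COOH at 180° (3.7). Total 10.5 kJ/mol.
Max at 240° (23.9 kJ/mol), min at 180° (9.2 kJ/mol); barrier = 14.7 kJ/mol.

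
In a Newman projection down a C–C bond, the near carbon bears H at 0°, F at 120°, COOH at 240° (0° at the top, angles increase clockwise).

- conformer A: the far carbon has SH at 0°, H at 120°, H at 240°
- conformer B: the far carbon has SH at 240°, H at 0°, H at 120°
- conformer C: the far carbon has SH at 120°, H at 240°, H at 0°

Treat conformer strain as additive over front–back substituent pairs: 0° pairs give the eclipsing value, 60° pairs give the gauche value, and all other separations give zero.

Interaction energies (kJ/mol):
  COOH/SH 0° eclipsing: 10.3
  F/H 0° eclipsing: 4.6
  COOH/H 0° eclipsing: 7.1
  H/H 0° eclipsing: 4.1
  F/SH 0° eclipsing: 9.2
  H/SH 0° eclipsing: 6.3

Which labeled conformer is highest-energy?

A (eclipsed): H(0°)/SH(0°) eclipsed 6.3; F(120°)/H(120°) eclipsed 4.6; COOH(240°)/H(240°) eclipsed 7.1 → 18.0 kJ/mol.
B (eclipsed): H(0°)/H(0°) eclipsed 4.1; F(120°)/H(120°) eclipsed 4.6; COOH(240°)/SH(240°) eclipsed 10.3 → 19.0 kJ/mol.
C (eclipsed): H(0°)/H(0°) eclipsed 4.1; F(120°)/SH(120°) eclipsed 9.2; COOH(240°)/H(240°) eclipsed 7.1 → 20.4 kJ/mol.
C has the highest total (20.4 kJ/mol).

C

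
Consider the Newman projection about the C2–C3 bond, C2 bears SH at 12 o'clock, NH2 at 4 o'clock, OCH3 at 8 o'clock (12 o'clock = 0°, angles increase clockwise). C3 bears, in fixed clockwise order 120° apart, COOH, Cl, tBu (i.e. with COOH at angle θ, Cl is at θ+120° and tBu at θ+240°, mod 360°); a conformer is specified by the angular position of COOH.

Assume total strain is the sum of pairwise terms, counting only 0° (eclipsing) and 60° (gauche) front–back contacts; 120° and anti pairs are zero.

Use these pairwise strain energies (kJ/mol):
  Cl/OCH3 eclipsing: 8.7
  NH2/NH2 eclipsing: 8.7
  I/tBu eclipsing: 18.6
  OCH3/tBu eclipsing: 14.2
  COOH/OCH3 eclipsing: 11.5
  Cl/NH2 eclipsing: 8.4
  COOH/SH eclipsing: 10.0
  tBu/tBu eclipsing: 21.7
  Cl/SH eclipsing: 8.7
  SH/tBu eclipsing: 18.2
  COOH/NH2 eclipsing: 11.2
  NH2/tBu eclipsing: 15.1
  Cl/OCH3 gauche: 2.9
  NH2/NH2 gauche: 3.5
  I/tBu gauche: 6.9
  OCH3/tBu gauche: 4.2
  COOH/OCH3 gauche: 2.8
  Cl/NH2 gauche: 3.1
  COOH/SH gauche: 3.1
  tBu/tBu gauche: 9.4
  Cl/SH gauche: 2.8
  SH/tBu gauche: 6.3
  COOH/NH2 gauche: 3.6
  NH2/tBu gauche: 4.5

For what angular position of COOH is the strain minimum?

COOH at 0° (eclipsed): SH(0°)/COOH(0°) eclipsed 10.0; NH2(120°)/Cl(120°) eclipsed 8.4; OCH3(240°)/tBu(240°) eclipsed 14.2 → 32.6 kJ/mol.
COOH at 60° (staggered): SH(0°)/COOH(60°) gauche 3.1; SH(0°)/tBu(300°) gauche 6.3; NH2(120°)/COOH(60°) gauche 3.6; NH2(120°)/Cl(180°) gauche 3.1; OCH3(240°)/Cl(180°) gauche 2.9; OCH3(240°)/tBu(300°) gauche 4.2 → 23.2 kJ/mol.
COOH at 120° (eclipsed): SH(0°)/tBu(0°) eclipsed 18.2; NH2(120°)/COOH(120°) eclipsed 11.2; OCH3(240°)/Cl(240°) eclipsed 8.7 → 38.1 kJ/mol.
COOH at 180° (staggered): SH(0°)/Cl(300°) gauche 2.8; SH(0°)/tBu(60°) gauche 6.3; NH2(120°)/COOH(180°) gauche 3.6; NH2(120°)/tBu(60°) gauche 4.5; OCH3(240°)/COOH(180°) gauche 2.8; OCH3(240°)/Cl(300°) gauche 2.9 → 22.9 kJ/mol.
COOH at 240° (eclipsed): SH(0°)/Cl(0°) eclipsed 8.7; NH2(120°)/tBu(120°) eclipsed 15.1; OCH3(240°)/COOH(240°) eclipsed 11.5 → 35.3 kJ/mol.
COOH at 300° (staggered): SH(0°)/COOH(300°) gauche 3.1; SH(0°)/Cl(60°) gauche 2.8; NH2(120°)/Cl(60°) gauche 3.1; NH2(120°)/tBu(180°) gauche 4.5; OCH3(240°)/COOH(300°) gauche 2.8; OCH3(240°)/tBu(180°) gauche 4.2 → 20.5 kJ/mol.
The minimum (20.5 kJ/mol) occurs with COOH at 300°.

300°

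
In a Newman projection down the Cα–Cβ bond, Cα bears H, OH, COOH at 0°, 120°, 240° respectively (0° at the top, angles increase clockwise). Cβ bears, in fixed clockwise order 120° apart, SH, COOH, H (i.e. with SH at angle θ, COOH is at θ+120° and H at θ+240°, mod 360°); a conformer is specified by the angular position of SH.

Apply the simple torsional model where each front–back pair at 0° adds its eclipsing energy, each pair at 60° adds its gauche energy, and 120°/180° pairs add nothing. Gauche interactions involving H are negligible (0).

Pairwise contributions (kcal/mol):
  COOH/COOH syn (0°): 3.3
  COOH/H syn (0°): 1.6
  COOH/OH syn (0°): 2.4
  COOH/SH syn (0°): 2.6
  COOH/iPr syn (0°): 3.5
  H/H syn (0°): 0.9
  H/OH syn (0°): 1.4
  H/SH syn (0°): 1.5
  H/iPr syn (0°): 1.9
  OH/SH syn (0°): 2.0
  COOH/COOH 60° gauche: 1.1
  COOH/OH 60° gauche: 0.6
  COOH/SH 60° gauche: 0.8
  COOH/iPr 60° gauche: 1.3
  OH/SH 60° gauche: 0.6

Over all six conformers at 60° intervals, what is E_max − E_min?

4.8 kcal/mol

SH at 0° (eclipsed): H–SH eclipsed, OH–COOH eclipsed, COOH–H eclipsed; 1.5 + 2.4 + 1.6 = 5.5 kcal/mol.
SH at 60° (staggered): OH–SH gauche, OH–COOH gauche, COOH–COOH gauche; 0.6 + 0.6 + 1.1 = 2.3 kcal/mol.
SH at 120° (eclipsed): H–H eclipsed, OH–SH eclipsed, COOH–COOH eclipsed; 0.9 + 2.0 + 3.3 = 6.2 kcal/mol.
SH at 180° (staggered): OH–SH gauche, COOH–SH gauche, COOH–COOH gauche; 0.6 + 0.8 + 1.1 = 2.5 kcal/mol.
SH at 240° (eclipsed): H–COOH eclipsed, OH–H eclipsed, COOH–SH eclipsed; 1.6 + 1.4 + 2.6 = 5.6 kcal/mol.
SH at 300° (staggered): OH–COOH gauche, COOH–SH gauche; 0.6 + 0.8 = 1.4 kcal/mol.
Max at 120° (6.2 kcal/mol), min at 300° (1.4 kcal/mol); barrier = 4.8 kcal/mol.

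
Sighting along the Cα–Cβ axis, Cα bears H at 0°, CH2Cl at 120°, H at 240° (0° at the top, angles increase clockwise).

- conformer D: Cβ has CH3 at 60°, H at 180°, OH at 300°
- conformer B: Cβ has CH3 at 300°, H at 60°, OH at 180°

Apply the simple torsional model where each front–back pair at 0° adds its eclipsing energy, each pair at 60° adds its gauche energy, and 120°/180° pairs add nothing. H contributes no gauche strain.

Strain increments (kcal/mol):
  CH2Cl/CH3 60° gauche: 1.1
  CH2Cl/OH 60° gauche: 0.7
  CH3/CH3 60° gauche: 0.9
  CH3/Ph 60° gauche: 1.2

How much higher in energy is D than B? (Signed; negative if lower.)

D (staggered): CH2Cl–CH3 gauche; 1.1 = 1.1 kcal/mol.
B (staggered): CH2Cl–OH gauche; 0.7 = 0.7 kcal/mol.
E(D) − E(B) = 1.1 − 0.7 = +0.4 kcal/mol.

+0.4 kcal/mol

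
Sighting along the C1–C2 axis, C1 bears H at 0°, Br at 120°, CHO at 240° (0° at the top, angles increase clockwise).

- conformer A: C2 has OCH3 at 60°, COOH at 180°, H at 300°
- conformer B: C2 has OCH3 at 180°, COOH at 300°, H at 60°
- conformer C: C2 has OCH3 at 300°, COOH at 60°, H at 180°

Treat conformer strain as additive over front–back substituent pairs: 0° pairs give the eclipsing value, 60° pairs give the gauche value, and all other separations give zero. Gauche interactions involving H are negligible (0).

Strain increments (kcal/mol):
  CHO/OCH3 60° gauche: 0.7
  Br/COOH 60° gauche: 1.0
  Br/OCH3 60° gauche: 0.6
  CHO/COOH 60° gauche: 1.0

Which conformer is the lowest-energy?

A (staggered): Br(120°)/OCH3(60°) gauche 0.6; Br(120°)/COOH(180°) gauche 1.0; CHO(240°)/COOH(180°) gauche 1.0 → 2.6 kcal/mol.
B (staggered): Br(120°)/OCH3(180°) gauche 0.6; CHO(240°)/OCH3(180°) gauche 0.7; CHO(240°)/COOH(300°) gauche 1.0 → 2.3 kcal/mol.
C (staggered): Br(120°)/COOH(60°) gauche 1.0; CHO(240°)/OCH3(300°) gauche 0.7 → 1.7 kcal/mol.
C has the lowest total (1.7 kcal/mol).

C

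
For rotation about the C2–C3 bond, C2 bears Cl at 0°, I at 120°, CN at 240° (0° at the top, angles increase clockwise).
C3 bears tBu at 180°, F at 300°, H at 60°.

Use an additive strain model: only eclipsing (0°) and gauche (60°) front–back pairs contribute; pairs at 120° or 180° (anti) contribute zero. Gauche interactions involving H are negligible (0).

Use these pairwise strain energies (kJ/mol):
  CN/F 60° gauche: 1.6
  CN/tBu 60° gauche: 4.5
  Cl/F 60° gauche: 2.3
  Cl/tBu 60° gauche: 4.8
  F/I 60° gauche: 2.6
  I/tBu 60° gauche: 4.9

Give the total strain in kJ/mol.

This conformer is staggered. Cl at 0° is gauche with F at 300° (2.3); I at 120° is gauche with tBu at 180° (4.9); CN at 240° is gauche with tBu at 180° (4.5); CN at 240° is gauche with F at 300° (1.6). Total 13.3 kJ/mol.

13.3 kJ/mol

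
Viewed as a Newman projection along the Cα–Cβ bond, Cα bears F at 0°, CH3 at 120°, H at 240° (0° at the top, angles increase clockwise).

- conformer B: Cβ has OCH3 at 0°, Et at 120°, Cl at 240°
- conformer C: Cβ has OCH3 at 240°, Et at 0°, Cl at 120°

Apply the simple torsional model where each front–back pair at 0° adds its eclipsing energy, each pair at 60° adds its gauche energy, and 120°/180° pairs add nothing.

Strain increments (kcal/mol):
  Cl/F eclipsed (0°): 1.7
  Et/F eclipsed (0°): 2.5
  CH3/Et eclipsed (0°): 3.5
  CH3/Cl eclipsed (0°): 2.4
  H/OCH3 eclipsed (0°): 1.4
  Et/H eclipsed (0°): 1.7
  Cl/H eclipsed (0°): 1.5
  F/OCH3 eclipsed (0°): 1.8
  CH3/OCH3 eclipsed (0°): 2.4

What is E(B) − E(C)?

+0.5 kcal/mol

B (eclipsed): F(0°)/OCH3(0°) eclipsed 1.8; CH3(120°)/Et(120°) eclipsed 3.5; H(240°)/Cl(240°) eclipsed 1.5 → 6.8 kcal/mol.
C (eclipsed): F(0°)/Et(0°) eclipsed 2.5; CH3(120°)/Cl(120°) eclipsed 2.4; H(240°)/OCH3(240°) eclipsed 1.4 → 6.3 kcal/mol.
E(B) − E(C) = 6.8 − 6.3 = +0.5 kcal/mol.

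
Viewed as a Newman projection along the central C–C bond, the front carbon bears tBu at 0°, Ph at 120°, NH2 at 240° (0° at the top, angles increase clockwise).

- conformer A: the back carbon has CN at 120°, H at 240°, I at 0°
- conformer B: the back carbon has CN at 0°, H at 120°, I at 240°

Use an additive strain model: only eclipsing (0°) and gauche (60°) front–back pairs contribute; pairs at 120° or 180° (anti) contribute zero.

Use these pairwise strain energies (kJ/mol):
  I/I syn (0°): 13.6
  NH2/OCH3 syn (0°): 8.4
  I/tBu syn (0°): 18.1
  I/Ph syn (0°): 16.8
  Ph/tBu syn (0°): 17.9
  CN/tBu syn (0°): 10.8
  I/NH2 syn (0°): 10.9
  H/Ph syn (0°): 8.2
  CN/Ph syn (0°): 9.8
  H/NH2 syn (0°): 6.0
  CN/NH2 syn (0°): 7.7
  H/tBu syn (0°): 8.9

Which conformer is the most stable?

B

A (eclipsed): tBu–I eclipsed, Ph–CN eclipsed, NH2–H eclipsed; 18.1 + 9.8 + 6.0 = 33.9 kJ/mol.
B (eclipsed): tBu–CN eclipsed, Ph–H eclipsed, NH2–I eclipsed; 10.8 + 8.2 + 10.9 = 29.9 kJ/mol.
B has the lowest total (29.9 kJ/mol).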